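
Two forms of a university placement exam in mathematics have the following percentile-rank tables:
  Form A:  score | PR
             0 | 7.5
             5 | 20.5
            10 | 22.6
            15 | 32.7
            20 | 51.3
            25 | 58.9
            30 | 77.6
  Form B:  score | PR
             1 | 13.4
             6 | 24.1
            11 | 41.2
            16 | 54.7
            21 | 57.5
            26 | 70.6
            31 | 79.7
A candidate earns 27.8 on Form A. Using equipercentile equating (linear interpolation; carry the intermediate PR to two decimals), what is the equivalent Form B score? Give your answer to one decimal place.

25.5

PR of 27.8 on Form A: 58.9 + (27.8 − 25)/(30 − 25) × (77.6 − 58.9) = 69.37
On Form B, PR 69.37 falls between score 21 (PR 57.5) and 26 (PR 70.6).
Interpolate: 21 + (69.37 − 57.5)/(70.6 − 57.5) × (26 − 21) = 25.5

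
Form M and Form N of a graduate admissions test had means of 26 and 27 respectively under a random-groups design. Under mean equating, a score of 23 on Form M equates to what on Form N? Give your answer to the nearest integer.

24

Mean equating: y = x + (M_Y − M_X) = 23 + (27 − 26) = 24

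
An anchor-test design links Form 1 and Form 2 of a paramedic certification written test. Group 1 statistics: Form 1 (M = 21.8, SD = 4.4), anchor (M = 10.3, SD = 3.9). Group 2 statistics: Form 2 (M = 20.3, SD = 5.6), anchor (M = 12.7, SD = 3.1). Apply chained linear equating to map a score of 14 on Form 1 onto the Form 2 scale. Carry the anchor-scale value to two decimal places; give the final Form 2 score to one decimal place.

Form 1 → anchor (Group 1): v = (3.9/4.4)(14 − 21.8) + 10.3 = 3.39
anchor → Form 2 (Group 2): y = (5.6/3.1)(3.39 − 12.7) + 20.3 = 3.5

3.5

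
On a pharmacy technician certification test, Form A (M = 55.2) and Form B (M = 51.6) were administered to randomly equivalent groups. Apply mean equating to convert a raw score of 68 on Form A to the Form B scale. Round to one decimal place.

Mean equating: y = x + (M_Y − M_X) = 68 + (51.6 − 55.2) = 64.4

64.4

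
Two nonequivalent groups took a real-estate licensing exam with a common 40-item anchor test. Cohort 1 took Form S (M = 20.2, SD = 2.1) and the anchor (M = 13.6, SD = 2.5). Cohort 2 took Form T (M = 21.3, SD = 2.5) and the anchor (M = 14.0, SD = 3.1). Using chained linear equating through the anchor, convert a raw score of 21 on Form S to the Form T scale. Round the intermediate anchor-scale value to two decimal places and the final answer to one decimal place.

Form S → anchor (Cohort 1): v = (2.5/2.1)(21 − 20.2) + 13.6 = 14.55
anchor → Form T (Cohort 2): y = (2.5/3.1)(14.55 − 14.0) + 21.3 = 21.7

21.7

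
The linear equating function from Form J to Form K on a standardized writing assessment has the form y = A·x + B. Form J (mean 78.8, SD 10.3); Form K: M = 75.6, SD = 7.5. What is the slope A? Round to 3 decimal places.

0.728

A = SD_Y / SD_X = 7.5 / 10.3 = 0.728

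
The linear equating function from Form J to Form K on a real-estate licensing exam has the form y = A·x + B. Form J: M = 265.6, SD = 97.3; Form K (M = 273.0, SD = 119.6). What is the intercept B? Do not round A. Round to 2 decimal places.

A = SD_Y / SD_X = 119.6 / 97.3 = 1.229188
B = M_Y − A·M_X = 273.0 − 1.229188 × 265.6 = -53.47

-53.47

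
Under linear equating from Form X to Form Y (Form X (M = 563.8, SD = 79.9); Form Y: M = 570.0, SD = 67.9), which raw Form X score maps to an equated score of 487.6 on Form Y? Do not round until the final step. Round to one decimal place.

Invert y = (SD_Y/SD_X)(x − M_X) + M_Y:
x = (SD_X/SD_Y)(y − M_Y) + M_X = (79.9/67.9)(487.6 − 570.0) + 563.8
x = 1.176730 × -82.400 + 563.8 = 466.8

466.8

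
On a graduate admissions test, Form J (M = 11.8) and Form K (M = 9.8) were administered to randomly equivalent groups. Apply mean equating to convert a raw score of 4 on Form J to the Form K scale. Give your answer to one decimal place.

Mean equating: y = x + (M_Y − M_X) = 4 + (9.8 − 11.8) = 2.0

2.0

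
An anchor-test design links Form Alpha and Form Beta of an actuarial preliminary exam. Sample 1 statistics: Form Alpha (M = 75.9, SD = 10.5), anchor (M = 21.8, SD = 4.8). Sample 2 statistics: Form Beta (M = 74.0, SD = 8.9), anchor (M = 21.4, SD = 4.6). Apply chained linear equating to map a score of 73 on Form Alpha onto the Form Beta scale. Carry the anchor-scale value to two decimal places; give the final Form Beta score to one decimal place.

Form Alpha → anchor (Sample 1): v = (4.8/10.5)(73 − 75.9) + 21.8 = 20.47
anchor → Form Beta (Sample 2): y = (8.9/4.6)(20.47 − 21.4) + 74.0 = 72.2

72.2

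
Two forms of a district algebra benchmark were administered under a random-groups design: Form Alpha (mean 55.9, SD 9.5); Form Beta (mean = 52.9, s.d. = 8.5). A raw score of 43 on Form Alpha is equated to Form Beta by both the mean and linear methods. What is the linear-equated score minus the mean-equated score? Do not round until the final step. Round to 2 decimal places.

1.36

Mean-equated: 43 + (52.9 − 55.9) = 40.00
Linear-equated: (8.5/9.5)(43 − 55.9) + 52.9 = 41.358
Difference = 41.358 − 40.00 = 1.36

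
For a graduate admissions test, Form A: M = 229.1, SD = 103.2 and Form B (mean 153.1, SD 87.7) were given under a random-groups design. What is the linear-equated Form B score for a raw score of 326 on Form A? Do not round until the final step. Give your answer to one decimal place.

Linear equating: y = (SD_Y/SD_X)(x − M_X) + M_Y
y = (87.7/103.2)(326 − 229.1) + 153.1
y = 0.849806 × 96.9 + 153.1 = 82.3462 + 153.1 = 235.4

235.4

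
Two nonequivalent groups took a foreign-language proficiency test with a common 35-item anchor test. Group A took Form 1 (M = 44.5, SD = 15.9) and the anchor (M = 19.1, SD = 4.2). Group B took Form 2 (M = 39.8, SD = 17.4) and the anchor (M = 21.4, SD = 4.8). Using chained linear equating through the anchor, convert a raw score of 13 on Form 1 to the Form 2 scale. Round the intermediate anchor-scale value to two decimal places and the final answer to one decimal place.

1.3

Form 1 → anchor (Group A): v = (4.2/15.9)(13 − 44.5) + 19.1 = 10.78
anchor → Form 2 (Group B): y = (17.4/4.8)(10.78 − 21.4) + 39.8 = 1.3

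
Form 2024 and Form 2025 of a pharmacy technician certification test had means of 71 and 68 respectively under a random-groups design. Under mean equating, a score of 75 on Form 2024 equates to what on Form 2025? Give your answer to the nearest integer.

72

Mean equating: y = x + (M_Y − M_X) = 75 + (68 − 71) = 72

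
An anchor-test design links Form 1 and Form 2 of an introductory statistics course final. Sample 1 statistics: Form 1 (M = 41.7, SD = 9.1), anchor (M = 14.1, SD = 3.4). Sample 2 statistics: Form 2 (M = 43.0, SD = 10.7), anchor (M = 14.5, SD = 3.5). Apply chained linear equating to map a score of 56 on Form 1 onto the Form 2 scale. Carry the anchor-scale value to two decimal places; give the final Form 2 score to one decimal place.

Form 1 → anchor (Sample 1): v = (3.4/9.1)(56 − 41.7) + 14.1 = 19.44
anchor → Form 2 (Sample 2): y = (10.7/3.5)(19.44 − 14.5) + 43.0 = 58.1

58.1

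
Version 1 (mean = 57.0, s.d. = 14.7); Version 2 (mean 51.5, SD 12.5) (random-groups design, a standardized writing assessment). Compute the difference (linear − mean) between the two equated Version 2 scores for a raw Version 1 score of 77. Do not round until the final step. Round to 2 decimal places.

Mean-equated: 77 + (51.5 − 57.0) = 71.50
Linear-equated: (12.5/14.7)(77 − 57.0) + 51.5 = 68.507
Difference = 68.507 − 71.50 = -2.99

-2.99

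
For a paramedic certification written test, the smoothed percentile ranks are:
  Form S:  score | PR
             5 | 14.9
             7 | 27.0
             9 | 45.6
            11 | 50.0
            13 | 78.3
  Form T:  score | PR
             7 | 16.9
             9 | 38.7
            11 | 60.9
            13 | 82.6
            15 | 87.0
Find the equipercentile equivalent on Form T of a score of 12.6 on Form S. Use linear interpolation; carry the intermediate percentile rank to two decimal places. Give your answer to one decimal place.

12.1

PR of 12.6 on Form S: 50.0 + (12.6 − 11)/(13 − 11) × (78.3 − 50.0) = 72.64
On Form T, PR 72.64 falls between score 11 (PR 60.9) and 13 (PR 82.6).
Interpolate: 11 + (72.64 − 60.9)/(82.6 − 60.9) × (13 − 11) = 12.1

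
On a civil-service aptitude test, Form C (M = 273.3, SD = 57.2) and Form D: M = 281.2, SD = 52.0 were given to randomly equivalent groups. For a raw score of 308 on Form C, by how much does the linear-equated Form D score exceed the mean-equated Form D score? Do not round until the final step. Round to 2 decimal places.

Mean-equated: 308 + (281.2 − 273.3) = 315.90
Linear-equated: (52.0/57.2)(308 − 273.3) + 281.2 = 312.745
Difference = 312.745 − 315.90 = -3.15

-3.15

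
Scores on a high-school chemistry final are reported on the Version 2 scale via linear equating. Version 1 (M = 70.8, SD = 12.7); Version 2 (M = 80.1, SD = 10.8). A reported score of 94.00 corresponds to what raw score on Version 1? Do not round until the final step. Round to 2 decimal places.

Invert y = (SD_Y/SD_X)(x − M_X) + M_Y:
x = (SD_X/SD_Y)(y − M_Y) + M_X = (12.7/10.8)(94.00 − 80.1) + 70.8
x = 1.175926 × 13.900 + 70.8 = 87.15

87.15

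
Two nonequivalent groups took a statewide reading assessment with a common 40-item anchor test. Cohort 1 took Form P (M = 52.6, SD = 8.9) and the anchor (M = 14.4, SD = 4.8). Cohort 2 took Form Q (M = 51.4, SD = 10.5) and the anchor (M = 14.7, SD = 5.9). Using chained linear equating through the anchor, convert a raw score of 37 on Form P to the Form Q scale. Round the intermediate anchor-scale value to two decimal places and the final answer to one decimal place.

Form P → anchor (Cohort 1): v = (4.8/8.9)(37 − 52.6) + 14.4 = 5.99
anchor → Form Q (Cohort 2): y = (10.5/5.9)(5.99 − 14.7) + 51.4 = 35.9

35.9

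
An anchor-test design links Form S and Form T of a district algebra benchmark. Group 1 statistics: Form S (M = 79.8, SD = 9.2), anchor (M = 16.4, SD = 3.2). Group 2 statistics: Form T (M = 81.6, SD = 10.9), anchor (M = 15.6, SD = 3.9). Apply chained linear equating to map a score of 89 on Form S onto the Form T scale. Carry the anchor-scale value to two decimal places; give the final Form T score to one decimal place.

Form S → anchor (Group 1): v = (3.2/9.2)(89 − 79.8) + 16.4 = 19.60
anchor → Form T (Group 2): y = (10.9/3.9)(19.60 − 15.6) + 81.6 = 92.8

92.8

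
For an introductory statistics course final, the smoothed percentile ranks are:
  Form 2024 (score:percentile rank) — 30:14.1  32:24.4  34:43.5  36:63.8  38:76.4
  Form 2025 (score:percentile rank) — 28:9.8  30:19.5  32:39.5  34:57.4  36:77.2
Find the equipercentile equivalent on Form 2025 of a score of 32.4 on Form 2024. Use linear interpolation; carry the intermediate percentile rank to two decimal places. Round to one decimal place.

30.9

PR of 32.4 on Form 2024: 24.4 + (32.4 − 32)/(34 − 32) × (43.5 − 24.4) = 28.22
On Form 2025, PR 28.22 falls between score 30 (PR 19.5) and 32 (PR 39.5).
Interpolate: 30 + (28.22 − 19.5)/(39.5 − 19.5) × (32 − 30) = 30.9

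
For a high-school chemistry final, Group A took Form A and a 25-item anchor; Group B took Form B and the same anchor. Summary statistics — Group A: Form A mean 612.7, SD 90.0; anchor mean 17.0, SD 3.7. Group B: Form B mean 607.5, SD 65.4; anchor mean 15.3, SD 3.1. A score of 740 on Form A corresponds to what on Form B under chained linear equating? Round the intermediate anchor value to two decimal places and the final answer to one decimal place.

753.7

Form A → anchor (Group A): v = (3.7/90.0)(740 − 612.7) + 17.0 = 22.23
anchor → Form B (Group B): y = (65.4/3.1)(22.23 − 15.3) + 607.5 = 753.7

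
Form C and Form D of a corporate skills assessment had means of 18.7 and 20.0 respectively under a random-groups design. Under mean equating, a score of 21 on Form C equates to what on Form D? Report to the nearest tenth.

Mean equating: y = x + (M_Y − M_X) = 21 + (20.0 − 18.7) = 22.3

22.3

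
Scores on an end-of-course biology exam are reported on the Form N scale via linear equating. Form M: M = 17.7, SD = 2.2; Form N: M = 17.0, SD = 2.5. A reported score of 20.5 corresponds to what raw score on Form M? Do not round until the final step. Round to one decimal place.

20.8

Invert y = (SD_Y/SD_X)(x − M_X) + M_Y:
x = (SD_X/SD_Y)(y − M_Y) + M_X = (2.2/2.5)(20.5 − 17.0) + 17.7
x = 0.880000 × 3.500 + 17.7 = 20.8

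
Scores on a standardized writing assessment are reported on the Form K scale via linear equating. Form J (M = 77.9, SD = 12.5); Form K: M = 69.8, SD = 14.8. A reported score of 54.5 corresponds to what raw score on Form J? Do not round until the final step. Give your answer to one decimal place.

65.0

Invert y = (SD_Y/SD_X)(x − M_X) + M_Y:
x = (SD_X/SD_Y)(y − M_Y) + M_X = (12.5/14.8)(54.5 − 69.8) + 77.9
x = 0.844595 × -15.300 + 77.9 = 65.0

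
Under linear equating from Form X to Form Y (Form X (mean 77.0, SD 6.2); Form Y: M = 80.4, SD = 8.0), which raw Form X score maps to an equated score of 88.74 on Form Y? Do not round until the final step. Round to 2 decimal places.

Invert y = (SD_Y/SD_X)(x − M_X) + M_Y:
x = (SD_X/SD_Y)(y − M_Y) + M_X = (6.2/8.0)(88.74 − 80.4) + 77.0
x = 0.775000 × 8.340 + 77.0 = 83.46

83.46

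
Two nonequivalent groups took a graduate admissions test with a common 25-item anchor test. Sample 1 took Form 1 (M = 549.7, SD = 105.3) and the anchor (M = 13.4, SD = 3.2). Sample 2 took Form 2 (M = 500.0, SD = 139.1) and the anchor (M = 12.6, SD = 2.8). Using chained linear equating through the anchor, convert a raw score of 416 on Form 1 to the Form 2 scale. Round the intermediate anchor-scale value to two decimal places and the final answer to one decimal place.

338.0

Form 1 → anchor (Sample 1): v = (3.2/105.3)(416 − 549.7) + 13.4 = 9.34
anchor → Form 2 (Sample 2): y = (139.1/2.8)(9.34 − 12.6) + 500.0 = 338.0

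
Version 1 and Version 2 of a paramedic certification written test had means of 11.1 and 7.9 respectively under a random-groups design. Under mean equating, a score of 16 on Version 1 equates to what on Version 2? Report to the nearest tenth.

12.8

Mean equating: y = x + (M_Y − M_X) = 16 + (7.9 − 11.1) = 12.8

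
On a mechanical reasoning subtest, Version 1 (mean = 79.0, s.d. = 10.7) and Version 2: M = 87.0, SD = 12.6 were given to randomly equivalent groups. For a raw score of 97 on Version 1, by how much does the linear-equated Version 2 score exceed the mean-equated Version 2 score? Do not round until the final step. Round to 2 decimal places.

3.20

Mean-equated: 97 + (87.0 − 79.0) = 105.00
Linear-equated: (12.6/10.7)(97 − 79.0) + 87.0 = 108.196
Difference = 108.196 − 105.00 = 3.20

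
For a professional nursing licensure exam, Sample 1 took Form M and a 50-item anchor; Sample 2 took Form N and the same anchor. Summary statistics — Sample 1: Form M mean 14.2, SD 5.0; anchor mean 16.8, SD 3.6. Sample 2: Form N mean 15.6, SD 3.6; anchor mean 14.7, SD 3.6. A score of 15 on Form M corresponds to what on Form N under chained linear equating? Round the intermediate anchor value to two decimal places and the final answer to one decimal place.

Form M → anchor (Sample 1): v = (3.6/5.0)(15 − 14.2) + 16.8 = 17.38
anchor → Form N (Sample 2): y = (3.6/3.6)(17.38 − 14.7) + 15.6 = 18.3

18.3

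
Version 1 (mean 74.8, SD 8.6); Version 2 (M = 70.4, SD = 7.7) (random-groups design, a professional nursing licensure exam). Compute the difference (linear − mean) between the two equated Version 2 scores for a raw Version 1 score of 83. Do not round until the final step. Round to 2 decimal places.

Mean-equated: 83 + (70.4 − 74.8) = 78.60
Linear-equated: (7.7/8.6)(83 − 74.8) + 70.4 = 77.742
Difference = 77.742 − 78.60 = -0.86

-0.86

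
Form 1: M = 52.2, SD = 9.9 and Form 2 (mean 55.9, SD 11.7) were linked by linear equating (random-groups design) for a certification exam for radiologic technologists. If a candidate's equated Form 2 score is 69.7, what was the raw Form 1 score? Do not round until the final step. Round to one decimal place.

63.9

Invert y = (SD_Y/SD_X)(x − M_X) + M_Y:
x = (SD_X/SD_Y)(y − M_Y) + M_X = (9.9/11.7)(69.7 − 55.9) + 52.2
x = 0.846154 × 13.800 + 52.2 = 63.9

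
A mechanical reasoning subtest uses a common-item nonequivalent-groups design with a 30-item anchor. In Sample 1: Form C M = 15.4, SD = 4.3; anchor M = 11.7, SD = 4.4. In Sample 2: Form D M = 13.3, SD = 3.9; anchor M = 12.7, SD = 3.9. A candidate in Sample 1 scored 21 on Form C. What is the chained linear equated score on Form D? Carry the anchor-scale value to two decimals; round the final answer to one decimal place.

18.0

Form C → anchor (Sample 1): v = (4.4/4.3)(21 − 15.4) + 11.7 = 17.43
anchor → Form D (Sample 2): y = (3.9/3.9)(17.43 − 12.7) + 13.3 = 18.0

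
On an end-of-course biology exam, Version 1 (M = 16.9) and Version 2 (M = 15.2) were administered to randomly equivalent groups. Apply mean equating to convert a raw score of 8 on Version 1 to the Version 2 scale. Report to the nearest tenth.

Mean equating: y = x + (M_Y − M_X) = 8 + (15.2 − 16.9) = 6.3

6.3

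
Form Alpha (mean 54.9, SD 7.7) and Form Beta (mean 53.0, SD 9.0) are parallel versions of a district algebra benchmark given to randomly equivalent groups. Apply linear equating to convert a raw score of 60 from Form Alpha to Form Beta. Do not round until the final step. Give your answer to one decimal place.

Linear equating: y = (SD_Y/SD_X)(x − M_X) + M_Y
y = (9.0/7.7)(60 − 54.9) + 53.0
y = 1.168831 × 5.1 + 53.0 = 5.9610 + 53.0 = 59.0

59.0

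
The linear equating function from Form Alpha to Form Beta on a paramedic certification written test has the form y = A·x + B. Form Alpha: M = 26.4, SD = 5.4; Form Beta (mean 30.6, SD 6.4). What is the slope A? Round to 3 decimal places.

A = SD_Y / SD_X = 6.4 / 5.4 = 1.185

1.185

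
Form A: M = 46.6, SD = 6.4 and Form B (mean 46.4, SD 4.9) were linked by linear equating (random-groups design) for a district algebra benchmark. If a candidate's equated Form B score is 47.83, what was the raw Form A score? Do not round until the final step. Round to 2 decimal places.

48.47

Invert y = (SD_Y/SD_X)(x − M_X) + M_Y:
x = (SD_X/SD_Y)(y − M_Y) + M_X = (6.4/4.9)(47.83 − 46.4) + 46.6
x = 1.306122 × 1.430 + 46.6 = 48.47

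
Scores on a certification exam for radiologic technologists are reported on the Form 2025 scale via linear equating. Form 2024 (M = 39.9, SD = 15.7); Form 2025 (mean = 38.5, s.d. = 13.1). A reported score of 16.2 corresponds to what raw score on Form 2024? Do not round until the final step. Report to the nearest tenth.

13.2

Invert y = (SD_Y/SD_X)(x − M_X) + M_Y:
x = (SD_X/SD_Y)(y − M_Y) + M_X = (15.7/13.1)(16.2 − 38.5) + 39.9
x = 1.198473 × -22.300 + 39.9 = 13.2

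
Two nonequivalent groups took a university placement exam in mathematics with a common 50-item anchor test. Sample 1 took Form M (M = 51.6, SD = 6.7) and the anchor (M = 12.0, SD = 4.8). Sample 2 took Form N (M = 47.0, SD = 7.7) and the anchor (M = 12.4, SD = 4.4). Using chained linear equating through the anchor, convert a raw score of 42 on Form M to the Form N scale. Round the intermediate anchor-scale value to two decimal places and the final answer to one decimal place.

Form M → anchor (Sample 1): v = (4.8/6.7)(42 − 51.6) + 12.0 = 5.12
anchor → Form N (Sample 2): y = (7.7/4.4)(5.12 − 12.4) + 47.0 = 34.3

34.3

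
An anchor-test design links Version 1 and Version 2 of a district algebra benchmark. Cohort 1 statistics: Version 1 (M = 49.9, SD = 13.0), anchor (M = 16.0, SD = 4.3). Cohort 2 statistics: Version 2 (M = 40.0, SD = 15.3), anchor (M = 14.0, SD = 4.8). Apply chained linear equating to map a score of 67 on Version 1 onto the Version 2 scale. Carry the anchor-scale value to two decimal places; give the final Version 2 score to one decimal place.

64.4

Version 1 → anchor (Cohort 1): v = (4.3/13.0)(67 − 49.9) + 16.0 = 21.66
anchor → Version 2 (Cohort 2): y = (15.3/4.8)(21.66 − 14.0) + 40.0 = 64.4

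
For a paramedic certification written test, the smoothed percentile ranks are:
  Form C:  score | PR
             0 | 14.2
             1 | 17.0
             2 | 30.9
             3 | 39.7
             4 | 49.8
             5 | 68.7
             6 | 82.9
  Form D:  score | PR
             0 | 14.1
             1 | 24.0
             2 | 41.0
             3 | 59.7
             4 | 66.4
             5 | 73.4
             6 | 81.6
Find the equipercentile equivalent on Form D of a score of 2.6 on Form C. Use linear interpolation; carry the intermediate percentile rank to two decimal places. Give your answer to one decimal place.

PR of 2.6 on Form C: 30.9 + (2.6 − 2)/(3 − 2) × (39.7 − 30.9) = 36.18
On Form D, PR 36.18 falls between score 1 (PR 24.0) and 2 (PR 41.0).
Interpolate: 1 + (36.18 − 24.0)/(41.0 − 24.0) × (2 − 1) = 1.7

1.7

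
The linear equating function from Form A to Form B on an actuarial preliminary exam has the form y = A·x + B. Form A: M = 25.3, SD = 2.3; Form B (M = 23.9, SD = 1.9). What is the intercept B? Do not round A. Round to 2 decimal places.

A = SD_Y / SD_X = 1.9 / 2.3 = 0.826087
B = M_Y − A·M_X = 23.9 − 0.826087 × 25.3 = 3.00

3.00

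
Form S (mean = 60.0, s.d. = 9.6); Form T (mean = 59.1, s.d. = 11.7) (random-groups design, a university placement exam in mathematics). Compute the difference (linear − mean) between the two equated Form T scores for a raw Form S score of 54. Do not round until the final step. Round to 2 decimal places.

Mean-equated: 54 + (59.1 − 60.0) = 53.10
Linear-equated: (11.7/9.6)(54 − 60.0) + 59.1 = 51.788
Difference = 51.788 − 53.10 = -1.31

-1.31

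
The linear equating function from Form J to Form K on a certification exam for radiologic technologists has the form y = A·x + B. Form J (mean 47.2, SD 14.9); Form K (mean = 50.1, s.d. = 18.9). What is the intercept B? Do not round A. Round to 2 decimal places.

-9.77

A = SD_Y / SD_X = 18.9 / 14.9 = 1.268456
B = M_Y − A·M_X = 50.1 − 1.268456 × 47.2 = -9.77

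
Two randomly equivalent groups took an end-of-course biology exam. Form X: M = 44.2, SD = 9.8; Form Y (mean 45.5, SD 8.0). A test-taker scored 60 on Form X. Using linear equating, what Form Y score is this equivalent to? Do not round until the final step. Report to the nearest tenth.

Linear equating: y = (SD_Y/SD_X)(x − M_X) + M_Y
y = (8.0/9.8)(60 − 44.2) + 45.5
y = 0.816327 × 15.8 + 45.5 = 12.8980 + 45.5 = 58.4

58.4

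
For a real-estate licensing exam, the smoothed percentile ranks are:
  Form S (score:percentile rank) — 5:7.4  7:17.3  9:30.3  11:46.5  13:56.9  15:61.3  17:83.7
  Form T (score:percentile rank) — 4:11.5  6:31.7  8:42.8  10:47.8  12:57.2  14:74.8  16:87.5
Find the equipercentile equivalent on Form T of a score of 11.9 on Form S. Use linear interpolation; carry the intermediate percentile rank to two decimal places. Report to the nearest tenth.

10.7

PR of 11.9 on Form S: 46.5 + (11.9 − 11)/(13 − 11) × (56.9 − 46.5) = 51.18
On Form T, PR 51.18 falls between score 10 (PR 47.8) and 12 (PR 57.2).
Interpolate: 10 + (51.18 − 47.8)/(57.2 − 47.8) × (12 − 10) = 10.7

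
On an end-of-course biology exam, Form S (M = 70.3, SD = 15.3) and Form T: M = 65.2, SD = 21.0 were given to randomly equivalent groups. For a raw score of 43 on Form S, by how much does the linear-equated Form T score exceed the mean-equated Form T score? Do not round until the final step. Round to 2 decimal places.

-10.17

Mean-equated: 43 + (65.2 − 70.3) = 37.90
Linear-equated: (21.0/15.3)(43 − 70.3) + 65.2 = 27.729
Difference = 27.729 − 37.90 = -10.17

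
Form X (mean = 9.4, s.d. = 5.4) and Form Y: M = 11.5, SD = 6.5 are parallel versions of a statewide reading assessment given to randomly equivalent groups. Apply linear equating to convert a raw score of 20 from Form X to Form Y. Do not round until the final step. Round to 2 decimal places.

Linear equating: y = (SD_Y/SD_X)(x − M_X) + M_Y
y = (6.5/5.4)(20 − 9.4) + 11.5
y = 1.203704 × 10.6 + 11.5 = 12.7593 + 11.5 = 24.26

24.26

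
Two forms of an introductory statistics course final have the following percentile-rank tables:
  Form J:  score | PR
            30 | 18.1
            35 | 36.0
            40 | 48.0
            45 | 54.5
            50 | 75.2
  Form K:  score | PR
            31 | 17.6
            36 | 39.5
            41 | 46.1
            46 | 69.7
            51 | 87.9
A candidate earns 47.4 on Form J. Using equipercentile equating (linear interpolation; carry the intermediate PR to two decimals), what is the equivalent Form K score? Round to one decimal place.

44.9

PR of 47.4 on Form J: 54.5 + (47.4 − 45)/(50 − 45) × (75.2 − 54.5) = 64.44
On Form K, PR 64.44 falls between score 41 (PR 46.1) and 46 (PR 69.7).
Interpolate: 41 + (64.44 − 46.1)/(69.7 − 46.1) × (46 − 41) = 44.9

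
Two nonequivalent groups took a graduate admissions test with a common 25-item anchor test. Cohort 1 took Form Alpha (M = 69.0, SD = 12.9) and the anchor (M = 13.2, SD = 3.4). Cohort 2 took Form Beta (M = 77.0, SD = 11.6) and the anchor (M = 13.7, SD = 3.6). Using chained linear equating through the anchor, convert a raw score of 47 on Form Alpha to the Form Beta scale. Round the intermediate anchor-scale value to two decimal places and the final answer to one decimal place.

56.7

Form Alpha → anchor (Cohort 1): v = (3.4/12.9)(47 − 69.0) + 13.2 = 7.40
anchor → Form Beta (Cohort 2): y = (11.6/3.6)(7.40 − 13.7) + 77.0 = 56.7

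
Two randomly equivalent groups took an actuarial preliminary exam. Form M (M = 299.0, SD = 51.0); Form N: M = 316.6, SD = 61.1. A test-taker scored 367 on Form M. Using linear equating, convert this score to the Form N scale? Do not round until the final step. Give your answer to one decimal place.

398.1

Linear equating: y = (SD_Y/SD_X)(x − M_X) + M_Y
y = (61.1/51.0)(367 − 299.0) + 316.6
y = 1.198039 × 68.0 + 316.6 = 81.4667 + 316.6 = 398.1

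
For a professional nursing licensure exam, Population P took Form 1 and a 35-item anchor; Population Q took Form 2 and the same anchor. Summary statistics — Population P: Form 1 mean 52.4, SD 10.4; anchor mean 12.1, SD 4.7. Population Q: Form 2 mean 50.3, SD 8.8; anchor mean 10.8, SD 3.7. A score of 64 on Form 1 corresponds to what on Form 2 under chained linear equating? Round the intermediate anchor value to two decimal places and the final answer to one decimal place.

Form 1 → anchor (Population P): v = (4.7/10.4)(64 − 52.4) + 12.1 = 17.34
anchor → Form 2 (Population Q): y = (8.8/3.7)(17.34 − 10.8) + 50.3 = 65.9

65.9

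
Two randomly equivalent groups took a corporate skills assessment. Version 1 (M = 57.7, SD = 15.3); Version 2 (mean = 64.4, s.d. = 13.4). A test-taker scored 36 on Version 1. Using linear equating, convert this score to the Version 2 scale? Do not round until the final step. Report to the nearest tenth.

45.4

Linear equating: y = (SD_Y/SD_X)(x − M_X) + M_Y
y = (13.4/15.3)(36 − 57.7) + 64.4
y = 0.875817 × -21.7 + 64.4 = -19.0052 + 64.4 = 45.4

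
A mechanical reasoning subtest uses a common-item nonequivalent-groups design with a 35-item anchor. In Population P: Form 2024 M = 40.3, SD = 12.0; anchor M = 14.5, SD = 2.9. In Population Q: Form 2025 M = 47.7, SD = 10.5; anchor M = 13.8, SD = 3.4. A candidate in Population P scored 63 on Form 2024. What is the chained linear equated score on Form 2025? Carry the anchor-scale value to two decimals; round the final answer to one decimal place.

Form 2024 → anchor (Population P): v = (2.9/12.0)(63 − 40.3) + 14.5 = 19.99
anchor → Form 2025 (Population Q): y = (10.5/3.4)(19.99 − 13.8) + 47.7 = 66.8

66.8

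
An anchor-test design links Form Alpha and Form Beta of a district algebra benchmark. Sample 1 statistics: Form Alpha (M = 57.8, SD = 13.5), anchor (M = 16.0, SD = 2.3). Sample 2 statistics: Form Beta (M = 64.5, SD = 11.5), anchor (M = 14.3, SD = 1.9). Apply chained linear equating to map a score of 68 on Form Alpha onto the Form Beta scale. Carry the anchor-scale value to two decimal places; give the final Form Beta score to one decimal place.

Form Alpha → anchor (Sample 1): v = (2.3/13.5)(68 − 57.8) + 16.0 = 17.74
anchor → Form Beta (Sample 2): y = (11.5/1.9)(17.74 − 14.3) + 64.5 = 85.3

85.3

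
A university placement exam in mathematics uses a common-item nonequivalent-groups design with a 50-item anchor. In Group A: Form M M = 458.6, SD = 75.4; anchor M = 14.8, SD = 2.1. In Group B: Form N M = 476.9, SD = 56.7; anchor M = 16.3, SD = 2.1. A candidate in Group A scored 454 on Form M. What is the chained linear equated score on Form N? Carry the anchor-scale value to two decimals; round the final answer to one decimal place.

432.9

Form M → anchor (Group A): v = (2.1/75.4)(454 − 458.6) + 14.8 = 14.67
anchor → Form N (Group B): y = (56.7/2.1)(14.67 − 16.3) + 476.9 = 432.9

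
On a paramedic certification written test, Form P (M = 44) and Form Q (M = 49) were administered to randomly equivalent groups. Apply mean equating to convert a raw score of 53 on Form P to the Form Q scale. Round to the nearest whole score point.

58

Mean equating: y = x + (M_Y − M_X) = 53 + (49 − 44) = 58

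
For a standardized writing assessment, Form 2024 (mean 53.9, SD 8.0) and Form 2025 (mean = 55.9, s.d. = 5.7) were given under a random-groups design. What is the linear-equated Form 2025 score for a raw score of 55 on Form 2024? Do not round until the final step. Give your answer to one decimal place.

Linear equating: y = (SD_Y/SD_X)(x − M_X) + M_Y
y = (5.7/8.0)(55 − 53.9) + 55.9
y = 0.712500 × 1.1 + 55.9 = 0.7838 + 55.9 = 56.7

56.7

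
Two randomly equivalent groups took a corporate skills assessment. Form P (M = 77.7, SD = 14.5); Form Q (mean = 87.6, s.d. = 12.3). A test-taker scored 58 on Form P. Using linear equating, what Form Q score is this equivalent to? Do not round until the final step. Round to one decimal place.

70.9

Linear equating: y = (SD_Y/SD_X)(x − M_X) + M_Y
y = (12.3/14.5)(58 − 77.7) + 87.6
y = 0.848276 × -19.7 + 87.6 = -16.7110 + 87.6 = 70.9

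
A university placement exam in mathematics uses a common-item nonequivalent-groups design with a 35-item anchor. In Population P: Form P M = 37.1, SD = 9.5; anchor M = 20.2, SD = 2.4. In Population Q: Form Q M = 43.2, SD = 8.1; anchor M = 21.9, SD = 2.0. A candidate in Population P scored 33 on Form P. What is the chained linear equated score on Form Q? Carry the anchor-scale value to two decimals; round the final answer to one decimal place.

Form P → anchor (Population P): v = (2.4/9.5)(33 − 37.1) + 20.2 = 19.16
anchor → Form Q (Population Q): y = (8.1/2.0)(19.16 − 21.9) + 43.2 = 32.1

32.1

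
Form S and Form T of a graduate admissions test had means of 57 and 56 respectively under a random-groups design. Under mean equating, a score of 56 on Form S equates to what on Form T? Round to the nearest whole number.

Mean equating: y = x + (M_Y − M_X) = 56 + (56 − 57) = 55

55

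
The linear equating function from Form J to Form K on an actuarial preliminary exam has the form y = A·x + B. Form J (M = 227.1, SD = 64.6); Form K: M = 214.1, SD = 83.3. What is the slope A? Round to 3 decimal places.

A = SD_Y / SD_X = 83.3 / 64.6 = 1.289

1.289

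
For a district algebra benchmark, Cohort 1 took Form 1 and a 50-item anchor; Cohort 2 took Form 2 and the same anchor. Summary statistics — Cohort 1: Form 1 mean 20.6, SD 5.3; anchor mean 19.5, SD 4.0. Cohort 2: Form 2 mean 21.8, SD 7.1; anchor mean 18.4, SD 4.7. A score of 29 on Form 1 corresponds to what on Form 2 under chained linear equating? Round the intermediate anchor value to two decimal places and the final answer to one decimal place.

Form 1 → anchor (Cohort 1): v = (4.0/5.3)(29 − 20.6) + 19.5 = 25.84
anchor → Form 2 (Cohort 2): y = (7.1/4.7)(25.84 − 18.4) + 21.8 = 33.0

33.0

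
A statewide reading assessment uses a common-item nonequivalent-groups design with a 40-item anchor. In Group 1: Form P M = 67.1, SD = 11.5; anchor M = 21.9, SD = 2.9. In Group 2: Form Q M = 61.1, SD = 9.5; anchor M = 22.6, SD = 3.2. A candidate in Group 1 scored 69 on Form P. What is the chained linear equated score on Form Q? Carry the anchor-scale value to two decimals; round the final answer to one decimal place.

Form P → anchor (Group 1): v = (2.9/11.5)(69 − 67.1) + 21.9 = 22.38
anchor → Form Q (Group 2): y = (9.5/3.2)(22.38 − 22.6) + 61.1 = 60.4

60.4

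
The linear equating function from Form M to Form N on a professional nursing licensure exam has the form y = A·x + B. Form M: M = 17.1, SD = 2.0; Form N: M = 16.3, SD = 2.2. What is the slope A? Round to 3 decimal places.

1.100

A = SD_Y / SD_X = 2.2 / 2.0 = 1.100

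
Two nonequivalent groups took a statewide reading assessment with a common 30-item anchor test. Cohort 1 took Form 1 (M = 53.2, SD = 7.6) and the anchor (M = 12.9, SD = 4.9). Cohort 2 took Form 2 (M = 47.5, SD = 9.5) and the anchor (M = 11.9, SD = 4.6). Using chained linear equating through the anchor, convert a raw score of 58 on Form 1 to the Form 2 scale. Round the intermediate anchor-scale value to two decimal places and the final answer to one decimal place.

Form 1 → anchor (Cohort 1): v = (4.9/7.6)(58 − 53.2) + 12.9 = 15.99
anchor → Form 2 (Cohort 2): y = (9.5/4.6)(15.99 − 11.9) + 47.5 = 55.9

55.9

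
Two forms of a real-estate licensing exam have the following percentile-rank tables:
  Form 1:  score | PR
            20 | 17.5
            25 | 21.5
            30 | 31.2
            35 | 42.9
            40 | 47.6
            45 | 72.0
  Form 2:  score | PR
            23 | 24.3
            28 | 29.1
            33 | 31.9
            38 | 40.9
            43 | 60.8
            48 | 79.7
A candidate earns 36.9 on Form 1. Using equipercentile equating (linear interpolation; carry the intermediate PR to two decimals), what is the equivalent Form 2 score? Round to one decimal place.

39.0

PR of 36.9 on Form 1: 42.9 + (36.9 − 35)/(40 − 35) × (47.6 − 42.9) = 44.69
On Form 2, PR 44.69 falls between score 38 (PR 40.9) and 43 (PR 60.8).
Interpolate: 38 + (44.69 − 40.9)/(60.8 − 40.9) × (43 − 38) = 39.0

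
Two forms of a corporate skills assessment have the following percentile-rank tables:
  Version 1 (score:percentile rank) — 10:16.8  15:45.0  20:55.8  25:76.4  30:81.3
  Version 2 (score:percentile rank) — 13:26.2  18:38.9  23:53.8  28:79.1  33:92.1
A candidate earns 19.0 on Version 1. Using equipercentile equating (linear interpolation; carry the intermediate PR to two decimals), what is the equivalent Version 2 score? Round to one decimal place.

22.9

PR of 19.0 on Version 1: 45.0 + (19.0 − 15)/(20 − 15) × (55.8 − 45.0) = 53.64
On Version 2, PR 53.64 falls between score 18 (PR 38.9) and 23 (PR 53.8).
Interpolate: 18 + (53.64 − 38.9)/(53.8 − 38.9) × (23 − 18) = 22.9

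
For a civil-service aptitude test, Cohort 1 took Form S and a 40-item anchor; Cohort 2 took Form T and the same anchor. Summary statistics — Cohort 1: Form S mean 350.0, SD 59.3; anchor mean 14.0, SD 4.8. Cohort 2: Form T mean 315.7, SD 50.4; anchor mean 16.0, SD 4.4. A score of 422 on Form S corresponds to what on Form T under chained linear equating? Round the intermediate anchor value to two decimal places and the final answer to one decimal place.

Form S → anchor (Cohort 1): v = (4.8/59.3)(422 − 350.0) + 14.0 = 19.83
anchor → Form T (Cohort 2): y = (50.4/4.4)(19.83 − 16.0) + 315.7 = 359.6

359.6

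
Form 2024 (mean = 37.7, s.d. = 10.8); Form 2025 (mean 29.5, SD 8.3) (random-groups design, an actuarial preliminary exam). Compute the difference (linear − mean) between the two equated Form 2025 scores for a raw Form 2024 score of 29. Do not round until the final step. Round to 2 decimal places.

Mean-equated: 29 + (29.5 − 37.7) = 20.80
Linear-equated: (8.3/10.8)(29 − 37.7) + 29.5 = 22.814
Difference = 22.814 − 20.80 = 2.01

2.01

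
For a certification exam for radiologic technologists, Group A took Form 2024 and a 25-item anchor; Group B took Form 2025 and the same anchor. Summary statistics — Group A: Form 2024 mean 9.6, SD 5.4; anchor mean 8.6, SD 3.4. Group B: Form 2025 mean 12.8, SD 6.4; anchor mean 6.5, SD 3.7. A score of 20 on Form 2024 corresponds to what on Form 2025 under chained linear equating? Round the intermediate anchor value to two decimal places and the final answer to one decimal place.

Form 2024 → anchor (Group A): v = (3.4/5.4)(20 − 9.6) + 8.6 = 15.15
anchor → Form 2025 (Group B): y = (6.4/3.7)(15.15 − 6.5) + 12.8 = 27.8

27.8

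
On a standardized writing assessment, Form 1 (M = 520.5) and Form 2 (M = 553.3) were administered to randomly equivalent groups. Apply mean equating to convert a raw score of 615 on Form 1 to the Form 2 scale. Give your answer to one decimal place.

Mean equating: y = x + (M_Y − M_X) = 615 + (553.3 − 520.5) = 647.8

647.8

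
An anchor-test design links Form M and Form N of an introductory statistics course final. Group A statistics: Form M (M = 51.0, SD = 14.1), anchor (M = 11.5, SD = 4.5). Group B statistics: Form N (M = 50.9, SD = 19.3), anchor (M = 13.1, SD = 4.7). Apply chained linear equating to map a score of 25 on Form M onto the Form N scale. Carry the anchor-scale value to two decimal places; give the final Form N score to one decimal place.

Form M → anchor (Group A): v = (4.5/14.1)(25 − 51.0) + 11.5 = 3.20
anchor → Form N (Group B): y = (19.3/4.7)(3.20 − 13.1) + 50.9 = 10.2

10.2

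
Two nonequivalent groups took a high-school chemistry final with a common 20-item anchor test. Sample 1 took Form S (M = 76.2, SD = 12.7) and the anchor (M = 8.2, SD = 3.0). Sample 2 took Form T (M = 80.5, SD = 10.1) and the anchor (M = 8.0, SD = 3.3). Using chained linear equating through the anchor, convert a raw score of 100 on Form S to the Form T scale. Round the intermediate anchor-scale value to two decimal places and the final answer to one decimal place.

Form S → anchor (Sample 1): v = (3.0/12.7)(100 − 76.2) + 8.2 = 13.82
anchor → Form T (Sample 2): y = (10.1/3.3)(13.82 − 8.0) + 80.5 = 98.3

98.3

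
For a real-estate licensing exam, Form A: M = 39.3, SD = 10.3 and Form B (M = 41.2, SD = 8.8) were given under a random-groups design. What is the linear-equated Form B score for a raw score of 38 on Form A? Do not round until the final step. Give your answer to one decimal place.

40.1

Linear equating: y = (SD_Y/SD_X)(x − M_X) + M_Y
y = (8.8/10.3)(38 − 39.3) + 41.2
y = 0.854369 × -1.3 + 41.2 = -1.1107 + 41.2 = 40.1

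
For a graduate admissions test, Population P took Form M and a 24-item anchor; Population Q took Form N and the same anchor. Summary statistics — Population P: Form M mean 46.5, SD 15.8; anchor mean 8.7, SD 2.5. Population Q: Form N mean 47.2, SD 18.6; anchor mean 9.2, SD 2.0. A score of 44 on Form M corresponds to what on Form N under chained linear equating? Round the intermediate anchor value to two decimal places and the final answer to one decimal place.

38.8

Form M → anchor (Population P): v = (2.5/15.8)(44 − 46.5) + 8.7 = 8.30
anchor → Form N (Population Q): y = (18.6/2.0)(8.30 − 9.2) + 47.2 = 38.8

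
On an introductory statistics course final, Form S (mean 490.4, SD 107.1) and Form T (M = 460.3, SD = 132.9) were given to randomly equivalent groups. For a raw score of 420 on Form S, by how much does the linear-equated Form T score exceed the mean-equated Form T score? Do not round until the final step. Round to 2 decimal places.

-16.96

Mean-equated: 420 + (460.3 − 490.4) = 389.90
Linear-equated: (132.9/107.1)(420 − 490.4) + 460.3 = 372.941
Difference = 372.941 − 389.90 = -16.96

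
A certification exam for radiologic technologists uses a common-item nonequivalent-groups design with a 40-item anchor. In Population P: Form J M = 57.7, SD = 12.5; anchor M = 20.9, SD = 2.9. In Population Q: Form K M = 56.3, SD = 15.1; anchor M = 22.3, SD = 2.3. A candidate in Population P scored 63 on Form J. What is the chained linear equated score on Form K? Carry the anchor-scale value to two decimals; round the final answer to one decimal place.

55.2

Form J → anchor (Population P): v = (2.9/12.5)(63 − 57.7) + 20.9 = 22.13
anchor → Form K (Population Q): y = (15.1/2.3)(22.13 − 22.3) + 56.3 = 55.2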